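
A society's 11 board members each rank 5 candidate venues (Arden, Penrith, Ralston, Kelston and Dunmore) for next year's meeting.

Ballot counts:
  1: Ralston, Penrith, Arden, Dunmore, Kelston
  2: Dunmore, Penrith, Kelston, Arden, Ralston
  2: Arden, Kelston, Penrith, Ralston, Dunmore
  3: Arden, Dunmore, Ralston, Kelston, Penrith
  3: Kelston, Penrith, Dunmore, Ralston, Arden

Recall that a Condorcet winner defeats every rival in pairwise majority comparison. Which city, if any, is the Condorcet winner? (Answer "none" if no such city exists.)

Pairwise majorities:
Arden vs Penrith: Arden preferred on 2+3 = 5 ballots; Penrith wins 6–5.
Arden vs Ralston: Arden is ranked higher on 2+2+3 = 7 ballots, Ralston on 4. Arden wins 7–4.
Arden vs Kelston: Arden is ranked higher on 1+2+3 = 6 ballots, Kelston on 5. Arden wins 6–5.
Arden vs Dunmore: Arden is ranked higher on 1+2+3 = 6 ballots, Dunmore on 5. Arden wins 6–5.
Penrith vs Ralston: Penrith is ranked higher on 2+2+3 = 7 ballots, Ralston on 4. Penrith wins 7–4.
Penrith vs Kelston: Penrith is ranked higher on 1+2 = 3 ballots, Kelston on 8. Kelston wins 8–3.
Penrith vs Dunmore: 1+2+3 = 6 for Penrith, 5 for Dunmore — Penrith by 6–5.
Ralston vs Kelston: 4 to 7, Kelston.
Ralston vs Dunmore: 3 to 8, Dunmore.
Kelston vs Dunmore: Kelston is ranked higher on 2+3 = 5 ballots, Dunmore on 6. Dunmore wins 6–5.
No city is unbeaten: Arden loses to Penrith; Penrith loses to Kelston; Ralston loses to Arden; Kelston loses to Arden; Dunmore loses to Arden. In particular Arden → Kelston → Penrith → Arden is a majority cycle — no Condorcet winner exists.

none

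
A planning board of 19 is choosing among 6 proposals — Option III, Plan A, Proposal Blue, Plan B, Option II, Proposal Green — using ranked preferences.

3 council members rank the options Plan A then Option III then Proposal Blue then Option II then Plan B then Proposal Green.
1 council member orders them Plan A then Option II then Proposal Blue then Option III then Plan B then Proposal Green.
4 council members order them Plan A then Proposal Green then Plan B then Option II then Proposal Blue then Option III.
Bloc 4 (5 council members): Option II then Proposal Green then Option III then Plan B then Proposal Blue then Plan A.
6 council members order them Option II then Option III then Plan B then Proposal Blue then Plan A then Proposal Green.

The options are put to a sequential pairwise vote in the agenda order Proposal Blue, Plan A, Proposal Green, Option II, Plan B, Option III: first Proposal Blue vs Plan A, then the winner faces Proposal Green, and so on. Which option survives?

Round 1: Proposal Blue vs Plan A — 11–8, Proposal Blue advances.
Round 2: Proposal Blue vs Proposal Green — 10–9, Proposal Blue advances.
Round 3: Proposal Blue vs Option II — 3–16, Option II advances.
Round 4: Option II vs Plan B — 15–4, Option II advances.
Round 5: Option II vs Option III — 16–3, Option II advances.
The agenda winner is Option II.

Option II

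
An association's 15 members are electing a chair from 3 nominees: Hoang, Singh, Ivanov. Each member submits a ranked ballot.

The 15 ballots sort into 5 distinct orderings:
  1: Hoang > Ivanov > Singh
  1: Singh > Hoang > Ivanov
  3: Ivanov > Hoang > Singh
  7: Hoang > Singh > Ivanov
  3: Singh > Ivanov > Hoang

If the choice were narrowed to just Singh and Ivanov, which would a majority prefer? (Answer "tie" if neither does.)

Singh

Ballots ranking Singh above Ivanov: 1 + 7 + 3 = 11.
Ballots ranking Ivanov above Singh: 15 − 11 = 4.
Singh wins the head-to-head 11–4.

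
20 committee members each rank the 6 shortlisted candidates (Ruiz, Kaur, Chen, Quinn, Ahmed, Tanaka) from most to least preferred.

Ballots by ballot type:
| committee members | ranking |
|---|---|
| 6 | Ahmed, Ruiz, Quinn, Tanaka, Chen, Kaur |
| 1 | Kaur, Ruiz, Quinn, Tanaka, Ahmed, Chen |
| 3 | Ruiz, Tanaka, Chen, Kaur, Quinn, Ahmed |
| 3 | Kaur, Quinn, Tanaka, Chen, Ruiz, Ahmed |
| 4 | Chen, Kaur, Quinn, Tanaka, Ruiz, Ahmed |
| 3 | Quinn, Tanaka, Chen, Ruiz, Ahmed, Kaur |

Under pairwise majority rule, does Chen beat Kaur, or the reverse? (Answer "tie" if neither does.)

Chen

Ballots ranking Chen above Kaur: 6 + 3 + 4 + 3 = 16.
Ballots ranking Kaur above Chen: 20 − 16 = 4.
Chen wins the head-to-head 16–4.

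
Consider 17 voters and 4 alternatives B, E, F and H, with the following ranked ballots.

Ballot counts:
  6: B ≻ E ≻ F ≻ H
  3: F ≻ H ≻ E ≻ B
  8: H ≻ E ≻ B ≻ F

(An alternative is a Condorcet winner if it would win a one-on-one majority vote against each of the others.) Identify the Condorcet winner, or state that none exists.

Check each pair by majority over 17 ballots:
B vs E: 6 for B, 11 for E — E by 11–6.
B vs F: 14 to 3, B.
B vs H: 6 to 11, H.
E vs F: 6+8 = 14 for E, 3 for F — E by 14–3.
E vs H: E preferred on 6 ballots; H wins 11–6.
F vs H: 9 to 8, F.
Every alternative loses at least once (B loses to E; E loses to H; F loses to B; H loses to F). The majority relation contains the cycle B → F → H → B, so there is no Condorcet winner.

none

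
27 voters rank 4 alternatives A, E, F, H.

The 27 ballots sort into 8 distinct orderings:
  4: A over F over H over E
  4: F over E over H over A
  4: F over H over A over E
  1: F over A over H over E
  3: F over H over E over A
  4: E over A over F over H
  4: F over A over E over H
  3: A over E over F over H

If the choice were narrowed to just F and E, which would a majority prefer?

F

Ballots ranking F above E: 4 + 4 + 4 + 1 + 3 + 4 = 20.
Ballots ranking E above F: 27 − 20 = 7.
F wins the head-to-head 20–7.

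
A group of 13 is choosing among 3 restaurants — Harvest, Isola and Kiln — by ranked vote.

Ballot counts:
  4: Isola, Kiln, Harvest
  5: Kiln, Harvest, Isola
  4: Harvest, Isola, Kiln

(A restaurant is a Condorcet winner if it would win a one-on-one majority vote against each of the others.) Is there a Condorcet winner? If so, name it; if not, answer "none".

none

Check each pair by majority over 13 ballots:
Harvest–Isola: Harvest 9–4.
Harvest vs Kiln: Kiln wins 9–4.
Isola vs Kiln: Isola wins 8–5.
Each restaurant drops at least one matchup (Harvest loses to Kiln; Isola loses to Harvest; Kiln loses to Isola); the cycle Harvest beats Isola beats Kiln beats Harvest rules out a Condorcet winner.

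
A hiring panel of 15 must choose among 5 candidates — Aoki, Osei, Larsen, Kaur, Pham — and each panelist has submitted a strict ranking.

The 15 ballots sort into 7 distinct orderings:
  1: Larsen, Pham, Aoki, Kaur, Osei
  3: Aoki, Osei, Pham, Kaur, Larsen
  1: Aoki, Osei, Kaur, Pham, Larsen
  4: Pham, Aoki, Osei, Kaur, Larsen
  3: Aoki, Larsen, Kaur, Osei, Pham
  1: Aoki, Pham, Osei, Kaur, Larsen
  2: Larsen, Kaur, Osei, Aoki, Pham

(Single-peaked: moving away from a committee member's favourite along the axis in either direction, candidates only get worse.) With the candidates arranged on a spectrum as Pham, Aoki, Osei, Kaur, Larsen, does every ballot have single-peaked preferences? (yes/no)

Axis positions: Pham=1, Aoki=2, Osei=3, Kaur=4, Larsen=5.
Bloc 1: ranking walks positions 5-1-2-4-3; Pham is ranked above Kaur even though Kaur lies between Pham and the peak Larsen on the axis — preferences dip and rise again. Not single-peaked.
Bloc 2 (peak Aoki at position 2): ranking walks positions 2-3-1-4-5, expanding outward from the peak — single-peaked.
Bloc 3 (peak Aoki at position 2): ranking walks positions 2-3-4-1-5, expanding outward from the peak — single-peaked.
Bloc 4 (peak Pham at position 1): ranking walks positions 1-2-3-4-5, expanding outward from the peak — single-peaked.
Bloc 5: ranking walks positions 2-5-4-3-1; Larsen is ranked above Osei even though Osei lies between Larsen and the peak Aoki on the axis — preferences dip and rise again. Not single-peaked.
Bloc 6 (peak Aoki at position 2): ranking walks positions 2-1-3-4-5, expanding outward from the peak — single-peaked.
Bloc 7 (peak Larsen at position 5): ranking walks positions 5-4-3-2-1, expanding outward from the peak — single-peaked.
Bloc 1 violates single-peakedness, so the profile is not single-peaked on this axis.

no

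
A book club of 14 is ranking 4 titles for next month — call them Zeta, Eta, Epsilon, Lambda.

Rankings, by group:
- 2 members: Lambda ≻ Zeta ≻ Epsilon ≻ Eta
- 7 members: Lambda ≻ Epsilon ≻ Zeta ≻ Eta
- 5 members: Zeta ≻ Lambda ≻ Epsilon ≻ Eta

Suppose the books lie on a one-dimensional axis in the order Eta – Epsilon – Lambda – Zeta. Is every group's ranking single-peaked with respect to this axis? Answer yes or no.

Axis positions: Eta=1, Epsilon=2, Lambda=3, Zeta=4.
Group 1 (peak Lambda at position 3): ranking walks positions 3-4-2-1, expanding outward from the peak — single-peaked.
Group 2 (peak Lambda at position 3): ranking walks positions 3-2-4-1, expanding outward from the peak — single-peaked.
Group 3 (peak Zeta at position 4): ranking walks positions 4-3-2-1, expanding outward from the peak — single-peaked.
Every ranking is single-peaked on this axis.

yes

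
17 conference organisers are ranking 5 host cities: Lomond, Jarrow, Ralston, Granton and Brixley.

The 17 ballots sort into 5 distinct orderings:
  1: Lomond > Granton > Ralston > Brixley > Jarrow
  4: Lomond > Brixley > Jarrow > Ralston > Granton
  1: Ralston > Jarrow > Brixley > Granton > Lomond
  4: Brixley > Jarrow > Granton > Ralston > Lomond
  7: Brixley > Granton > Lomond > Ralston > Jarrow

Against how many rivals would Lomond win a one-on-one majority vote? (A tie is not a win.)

Lomond against each rival (17 organisers):
Lomond vs Jarrow: Lomond wins 12–5.
Lomond vs Ralston: 1+4+7 = 12 for Lomond, 5 for Ralston — Lomond by 12–5.
Lomond vs Granton: 5 to 12, Granton.
Lomond vs Brixley: 1+4 = 5 for Lomond, 12 for Brixley — Brixley by 12–5.
Lomond beats Jarrow, Ralston; loses to Granton, Brixley — 2 pairwise wins.

2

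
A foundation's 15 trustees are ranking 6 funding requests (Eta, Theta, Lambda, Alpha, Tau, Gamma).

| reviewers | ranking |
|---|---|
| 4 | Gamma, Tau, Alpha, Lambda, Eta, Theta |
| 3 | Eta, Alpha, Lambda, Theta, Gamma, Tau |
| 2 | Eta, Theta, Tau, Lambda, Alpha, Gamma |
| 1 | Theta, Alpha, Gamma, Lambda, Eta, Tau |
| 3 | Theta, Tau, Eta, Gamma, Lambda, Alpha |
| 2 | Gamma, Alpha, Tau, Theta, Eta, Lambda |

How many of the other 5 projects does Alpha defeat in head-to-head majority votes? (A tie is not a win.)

Alpha against each rival (15 reviewers):
Alpha vs Eta: Alpha preferred on 4+1+2 = 7 ballots; Eta wins 8–7.
Alpha vs Theta: Alpha, 9–6.
Alpha vs Lambda: Alpha is ranked higher on 4+3+1+2 = 10 ballots, Lambda on 5. Alpha wins 10–5.
Alpha–Tau: Tau 9–6.
Alpha vs Gamma: Gamma wins 9–6.
Alpha beats Theta, Lambda; loses to Eta, Tau, Gamma — 2 pairwise wins.

2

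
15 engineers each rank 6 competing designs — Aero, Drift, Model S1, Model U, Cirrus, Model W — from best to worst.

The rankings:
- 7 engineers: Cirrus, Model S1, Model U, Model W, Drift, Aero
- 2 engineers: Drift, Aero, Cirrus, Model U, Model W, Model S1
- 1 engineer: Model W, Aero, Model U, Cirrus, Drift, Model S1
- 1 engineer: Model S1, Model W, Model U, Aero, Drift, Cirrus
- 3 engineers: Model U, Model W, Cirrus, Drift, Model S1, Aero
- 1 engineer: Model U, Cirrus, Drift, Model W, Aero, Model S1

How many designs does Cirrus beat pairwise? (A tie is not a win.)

Cirrus against each rival (15 engineers):
Cirrus vs Aero: Cirrus is ranked higher on 7+3+1 = 11 ballots, Aero on 4. Cirrus wins 11–4.
Cirrus vs Drift: Cirrus preferred on 7+1+3+1 = 12 ballots; Cirrus wins 12–3.
Cirrus vs Model S1: Cirrus wins 14–1.
Cirrus vs Model U: 9 to 6, Cirrus.
Cirrus vs Model W: 7+2+1 = 10 for Cirrus, 5 for Model W — Cirrus by 10–5.
Cirrus beats Aero, Drift, Model S1, Model U, Model W — 5 pairwise wins.

5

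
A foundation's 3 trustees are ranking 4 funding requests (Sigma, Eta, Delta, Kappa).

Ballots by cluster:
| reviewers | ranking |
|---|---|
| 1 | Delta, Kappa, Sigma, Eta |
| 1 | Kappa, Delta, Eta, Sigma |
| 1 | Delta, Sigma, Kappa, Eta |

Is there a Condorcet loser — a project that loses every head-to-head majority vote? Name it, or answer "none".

Head-to-head results (3 reviewers):
Sigma vs Eta: Sigma is ranked higher on 1+1 = 2 ballots, Eta on 1. Sigma wins 2–1.
Sigma vs Delta: Sigma preferred on 0 ballots; Delta wins 3–0.
Sigma–Kappa: Kappa 2–1.
Eta–Delta: Delta 3–0.
Eta vs Kappa: Eta is ranked higher on 0 ballots, Kappa on 3. Kappa wins 3–0.
Delta vs Kappa: Delta preferred on 1+1 = 2 ballots; Delta wins 2–1.
Eta is beaten in every head-to-head and is the Condorcet loser.

Eta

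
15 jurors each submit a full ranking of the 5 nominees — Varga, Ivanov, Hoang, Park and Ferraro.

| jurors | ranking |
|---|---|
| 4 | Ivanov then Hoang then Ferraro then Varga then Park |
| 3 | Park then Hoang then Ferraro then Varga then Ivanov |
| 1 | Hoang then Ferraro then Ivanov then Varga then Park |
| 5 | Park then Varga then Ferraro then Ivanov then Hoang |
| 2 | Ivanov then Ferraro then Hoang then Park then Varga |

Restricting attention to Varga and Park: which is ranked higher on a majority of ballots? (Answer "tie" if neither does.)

Park

Ballots ranking Varga above Park: 4 + 1 = 5.
Ballots ranking Park above Varga: 15 − 5 = 10.
Park wins the head-to-head 10–5.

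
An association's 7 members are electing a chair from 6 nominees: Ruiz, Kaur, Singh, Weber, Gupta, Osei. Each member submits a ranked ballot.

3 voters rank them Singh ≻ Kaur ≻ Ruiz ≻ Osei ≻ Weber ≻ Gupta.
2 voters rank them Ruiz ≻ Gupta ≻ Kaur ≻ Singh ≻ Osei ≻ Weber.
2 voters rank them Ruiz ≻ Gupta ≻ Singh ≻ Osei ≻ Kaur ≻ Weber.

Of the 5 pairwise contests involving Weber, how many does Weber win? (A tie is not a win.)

0

Weber against each rival (7 voters):
Weber vs Ruiz: Ruiz wins 7–0.
Weber–Kaur: Kaur 7–0.
Weber vs Singh: Singh, 7–0.
Weber vs Gupta: 3 to 4, Gupta.
Weber–Osei: Osei 7–0.
Weber beats no one; loses to Ruiz, Kaur, Singh, Gupta, Osei — 0 pairwise wins.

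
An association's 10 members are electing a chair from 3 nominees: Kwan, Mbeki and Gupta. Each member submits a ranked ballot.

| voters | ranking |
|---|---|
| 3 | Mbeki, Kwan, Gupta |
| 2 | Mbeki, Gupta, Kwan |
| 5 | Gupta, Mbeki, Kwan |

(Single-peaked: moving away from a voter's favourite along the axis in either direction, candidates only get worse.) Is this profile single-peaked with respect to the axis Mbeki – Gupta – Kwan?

Axis positions: Mbeki=1, Gupta=2, Kwan=3.
Ballot type 1: ranking walks positions 1-3-2; Kwan is ranked above Gupta even though Gupta lies between Kwan and the peak Mbeki on the axis — preferences dip and rise again. Not single-peaked.
Ballot type 2 (peak Mbeki at position 1): ranking walks positions 1-2-3, expanding outward from the peak — single-peaked.
Ballot type 3 (peak Gupta at position 2): ranking walks positions 2-1-3, expanding outward from the peak — single-peaked.
Ballot type 1 violates single-peakedness, so the profile is not single-peaked on this axis.

no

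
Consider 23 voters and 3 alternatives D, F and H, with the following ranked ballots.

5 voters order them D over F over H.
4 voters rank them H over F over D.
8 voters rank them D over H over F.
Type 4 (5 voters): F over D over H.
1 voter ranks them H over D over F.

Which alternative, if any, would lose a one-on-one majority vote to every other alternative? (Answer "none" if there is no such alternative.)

F

Pairwise majorities:
D vs F: D, 14–9.
D–H: D 18–5.
F vs H: F is ranked higher on 5+5 = 10 ballots, H on 13. H wins 13–10.
F loses to every other alternative — it is the Condorcet loser.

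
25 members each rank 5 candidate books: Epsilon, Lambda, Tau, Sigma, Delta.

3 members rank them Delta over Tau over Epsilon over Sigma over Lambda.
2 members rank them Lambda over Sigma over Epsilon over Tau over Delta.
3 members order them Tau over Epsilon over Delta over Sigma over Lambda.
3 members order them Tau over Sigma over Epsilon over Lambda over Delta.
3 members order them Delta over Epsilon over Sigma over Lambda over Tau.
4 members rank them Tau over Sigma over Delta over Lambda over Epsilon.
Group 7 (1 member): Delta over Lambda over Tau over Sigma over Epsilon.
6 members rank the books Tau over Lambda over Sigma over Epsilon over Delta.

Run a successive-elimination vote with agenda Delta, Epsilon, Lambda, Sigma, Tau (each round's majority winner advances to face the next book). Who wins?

Round 1: Delta vs Epsilon — 11–14, Epsilon advances.
Round 2: Epsilon vs Lambda — 12–13, Lambda advances.
Round 3: Lambda vs Sigma — 9–16, Sigma advances.
Round 4: Sigma vs Tau — 5–20, Tau advances.
Tau survives the agenda.

Tau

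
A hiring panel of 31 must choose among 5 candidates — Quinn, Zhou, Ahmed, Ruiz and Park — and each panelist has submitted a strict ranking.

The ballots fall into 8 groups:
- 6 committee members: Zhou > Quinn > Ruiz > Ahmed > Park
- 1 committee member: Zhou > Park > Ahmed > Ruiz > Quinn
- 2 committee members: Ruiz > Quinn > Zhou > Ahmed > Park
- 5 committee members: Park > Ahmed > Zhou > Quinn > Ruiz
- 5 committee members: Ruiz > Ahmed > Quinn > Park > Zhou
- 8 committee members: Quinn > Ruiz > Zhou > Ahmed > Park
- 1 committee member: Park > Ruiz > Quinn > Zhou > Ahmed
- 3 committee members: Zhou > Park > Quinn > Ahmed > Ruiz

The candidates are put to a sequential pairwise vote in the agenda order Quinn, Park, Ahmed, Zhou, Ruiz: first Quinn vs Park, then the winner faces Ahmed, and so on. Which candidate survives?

Quinn

Round 1: Quinn vs Park — 21–10, Quinn advances.
Round 2: Quinn vs Ahmed — 20–11, Quinn advances.
Round 3: Quinn vs Zhou — 16–15, Quinn advances.
Round 4: Quinn vs Ruiz — 22–9, Quinn advances.
Quinn survives the agenda.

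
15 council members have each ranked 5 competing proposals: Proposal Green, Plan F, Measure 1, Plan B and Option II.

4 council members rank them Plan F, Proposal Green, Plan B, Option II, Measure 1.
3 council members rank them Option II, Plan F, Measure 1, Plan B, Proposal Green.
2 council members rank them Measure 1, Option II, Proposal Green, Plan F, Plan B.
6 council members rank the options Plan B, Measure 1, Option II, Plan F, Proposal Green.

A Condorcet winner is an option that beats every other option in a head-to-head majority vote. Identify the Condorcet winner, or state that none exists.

none

Head-to-head results (15 council members):
Proposal Green vs Plan F: Plan F, 13–2.
Proposal Green vs Measure 1: Measure 1 wins 11–4.
Proposal Green vs Plan B: Plan B, 9–6.
Proposal Green–Option II: Option II 11–4.
Plan F vs Measure 1: Measure 1 wins 8–7.
Plan F vs Plan B: Plan F, 9–6.
Plan F vs Option II: Option II wins 11–4.
Measure 1 vs Plan B: Plan B, 10–5.
Measure 1 vs Option II: Measure 1, 8–7.
Plan B vs Option II: Plan B, 10–5.
Each option drops at least one matchup (Proposal Green loses to Plan F; Plan F loses to Measure 1; Measure 1 loses to Plan B; Plan B loses to Plan F; Option II loses to Measure 1); the cycle Plan F beats Plan B beats Measure 1 beats Plan F rules out a Condorcet winner.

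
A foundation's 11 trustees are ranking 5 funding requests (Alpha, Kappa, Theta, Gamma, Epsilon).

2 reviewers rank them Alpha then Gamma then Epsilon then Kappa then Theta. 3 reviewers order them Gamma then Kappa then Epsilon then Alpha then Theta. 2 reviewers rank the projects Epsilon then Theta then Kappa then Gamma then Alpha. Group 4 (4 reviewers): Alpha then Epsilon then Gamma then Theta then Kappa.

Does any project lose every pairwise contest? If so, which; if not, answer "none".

Head-to-head results (11 reviewers):
Alpha vs Kappa: Alpha is ranked higher on 2+4 = 6 ballots, Kappa on 5. Alpha wins 6–5.
Alpha vs Theta: Alpha preferred on 2+3+4 = 9 ballots; Alpha wins 9–2.
Alpha vs Gamma: Alpha is ranked higher on 2+4 = 6 ballots, Gamma on 5. Alpha wins 6–5.
Alpha vs Epsilon: Alpha preferred on 2+4 = 6 ballots; Alpha wins 6–5.
Kappa vs Theta: Theta, 6–5.
Kappa vs Gamma: 2 to 9, Gamma.
Kappa vs Epsilon: 3 to 8, Epsilon.
Theta vs Gamma: Theta preferred on 2 ballots; Gamma wins 9–2.
Theta vs Epsilon: Epsilon wins 11–0.
Gamma vs Epsilon: Gamma is ranked higher on 2+3 = 5 ballots, Epsilon on 6. Epsilon wins 6–5.
Kappa loses to every other project — it is the Condorcet loser.

Kappa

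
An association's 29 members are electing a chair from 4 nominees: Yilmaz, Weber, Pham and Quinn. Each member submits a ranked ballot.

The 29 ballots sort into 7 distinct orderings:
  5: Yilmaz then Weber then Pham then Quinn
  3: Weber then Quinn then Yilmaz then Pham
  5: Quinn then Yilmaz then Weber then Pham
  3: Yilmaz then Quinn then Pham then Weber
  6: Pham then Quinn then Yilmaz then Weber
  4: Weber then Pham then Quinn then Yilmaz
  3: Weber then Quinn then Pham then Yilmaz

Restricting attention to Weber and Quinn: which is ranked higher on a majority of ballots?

Ballots ranking Weber above Quinn: 5 + 3 + 4 + 3 = 15.
Ballots ranking Quinn above Weber: 29 − 15 = 14.
Weber wins the head-to-head 15–14.

Weber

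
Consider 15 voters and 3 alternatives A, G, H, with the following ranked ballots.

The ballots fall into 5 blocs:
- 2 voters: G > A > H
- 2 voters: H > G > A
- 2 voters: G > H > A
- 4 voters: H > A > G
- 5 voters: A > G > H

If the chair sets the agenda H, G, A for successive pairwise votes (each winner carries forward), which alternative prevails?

A

Round 1: H vs G — 6–9, G advances.
Round 2: G vs A — 6–9, A advances.
The agenda winner is A.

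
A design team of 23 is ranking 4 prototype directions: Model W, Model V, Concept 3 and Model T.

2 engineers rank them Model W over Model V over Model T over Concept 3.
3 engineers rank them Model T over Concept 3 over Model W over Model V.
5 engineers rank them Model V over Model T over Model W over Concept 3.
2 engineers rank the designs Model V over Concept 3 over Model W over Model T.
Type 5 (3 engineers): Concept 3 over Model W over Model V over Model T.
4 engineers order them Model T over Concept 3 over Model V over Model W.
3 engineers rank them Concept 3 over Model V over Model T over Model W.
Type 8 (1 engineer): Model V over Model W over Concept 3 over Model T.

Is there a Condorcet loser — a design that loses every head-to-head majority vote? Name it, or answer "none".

Model W

Head-to-head results (23 engineers):
Model W–Model V: Model V 15–8.
Model W vs Concept 3: 8 to 15, Concept 3.
Model W vs Model T: Model W preferred on 2+2+3+1 = 8 ballots; Model T wins 15–8.
Model V vs Concept 3: Concept 3 wins 13–10.
Model V–Model T: Model V 16–7.
Concept 3–Model T: Model T 14–9.
Only Model W has no wins; Model W is the Condorcet loser.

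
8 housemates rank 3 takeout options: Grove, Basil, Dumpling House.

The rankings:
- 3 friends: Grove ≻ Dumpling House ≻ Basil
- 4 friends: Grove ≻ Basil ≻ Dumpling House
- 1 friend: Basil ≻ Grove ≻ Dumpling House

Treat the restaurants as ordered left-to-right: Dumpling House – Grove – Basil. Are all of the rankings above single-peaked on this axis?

yes

Axis positions: Dumpling House=1, Grove=2, Basil=3.
Ballot type 1 (peak Grove at position 2): ranking walks positions 2-1-3, expanding outward from the peak — single-peaked.
Ballot type 2 (peak Grove at position 2): ranking walks positions 2-3-1, expanding outward from the peak — single-peaked.
Ballot type 3 (peak Basil at position 3): ranking walks positions 3-2-1, expanding outward from the peak — single-peaked.
Every ranking is single-peaked on this axis.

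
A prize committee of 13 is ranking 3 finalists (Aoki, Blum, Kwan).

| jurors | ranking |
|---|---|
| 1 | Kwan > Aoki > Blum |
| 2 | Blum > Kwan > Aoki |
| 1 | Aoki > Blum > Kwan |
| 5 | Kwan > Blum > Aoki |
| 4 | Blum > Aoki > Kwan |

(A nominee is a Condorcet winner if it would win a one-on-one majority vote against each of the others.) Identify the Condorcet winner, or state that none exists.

Check each pair by majority over 13 ballots:
Aoki vs Blum: Blum, 11–2.
Aoki vs Kwan: Kwan, 8–5.
Blum vs Kwan: Blum, 7–6.
Blum defeats every rival head-to-head and is the Condorcet winner.

Blum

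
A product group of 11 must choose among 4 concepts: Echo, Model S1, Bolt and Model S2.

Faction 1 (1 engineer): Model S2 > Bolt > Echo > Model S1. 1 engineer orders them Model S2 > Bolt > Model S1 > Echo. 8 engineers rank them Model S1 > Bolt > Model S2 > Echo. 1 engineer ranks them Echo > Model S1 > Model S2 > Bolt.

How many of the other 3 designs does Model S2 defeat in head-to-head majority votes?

1

Model S2 against each rival (11 engineers):
Model S2 vs Echo: Model S2 wins 10–1.
Model S2 vs Model S1: Model S1 wins 9–2.
Model S2 vs Bolt: Bolt wins 8–3.
Model S2 beats Echo; loses to Model S1, Bolt — 1 pairwise win.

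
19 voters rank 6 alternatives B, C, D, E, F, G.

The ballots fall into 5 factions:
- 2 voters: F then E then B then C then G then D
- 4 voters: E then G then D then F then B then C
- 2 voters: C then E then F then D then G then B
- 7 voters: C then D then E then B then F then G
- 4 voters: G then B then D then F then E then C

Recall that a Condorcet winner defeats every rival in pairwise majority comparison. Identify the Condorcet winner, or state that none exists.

none

Head-to-head results (19 voters):
B vs C: B preferred on 2+4+4 = 10 ballots; B wins 10–9.
B vs D: B preferred on 2+4 = 6 ballots; D wins 13–6.
B vs E: B is ranked higher on 4 ballots, E on 15. E wins 15–4.
B vs F: 11 to 8, B.
B vs G: B preferred on 2+7 = 9 ballots; G wins 10–9.
C vs D: 2+2+7 = 11 for C, 8 for D — C by 11–8.
C vs E: C is ranked higher on 2+7 = 9 ballots, E on 10. E wins 10–9.
C vs F: 2+7 = 9 for C, 10 for F — F by 10–9.
C vs G: C preferred on 2+2+7 = 11 ballots; C wins 11–8.
D vs E: 11 to 8, D.
D vs F: 15 to 4, D.
D vs G: D preferred on 2+7 = 9 ballots; G wins 10–9.
E vs F: 4+2+7 = 13 for E, 6 for F — E by 13–6.
E vs G: E preferred on 2+4+2+7 = 15 ballots; E wins 15–4.
F vs G: F is ranked higher on 2+2+7 = 11 ballots, G on 8. F wins 11–8.
Every alternative loses at least once (B loses to D; C loses to B; D loses to C; E loses to D; F loses to B; G loses to C). The majority relation contains the cycle B > C > D > B, so there is no Condorcet winner.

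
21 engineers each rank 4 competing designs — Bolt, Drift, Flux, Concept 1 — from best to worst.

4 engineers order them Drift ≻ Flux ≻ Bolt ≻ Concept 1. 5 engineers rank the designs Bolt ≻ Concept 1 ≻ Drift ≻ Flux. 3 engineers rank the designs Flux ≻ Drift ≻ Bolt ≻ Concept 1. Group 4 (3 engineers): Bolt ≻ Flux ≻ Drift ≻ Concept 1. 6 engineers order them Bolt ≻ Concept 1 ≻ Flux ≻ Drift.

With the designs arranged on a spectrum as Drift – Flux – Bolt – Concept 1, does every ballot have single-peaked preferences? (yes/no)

no

Axis positions: Drift=1, Flux=2, Bolt=3, Concept 1=4.
Group 1 (peak Drift at position 1): ranking walks positions 1-2-3-4, expanding outward from the peak — single-peaked.
Group 2: ranking walks positions 3-4-1-2; Drift is ranked above Flux even though Flux lies between Drift and the peak Bolt on the axis — preferences dip and rise again. Not single-peaked.
Group 3 (peak Flux at position 2): ranking walks positions 2-1-3-4, expanding outward from the peak — single-peaked.
Group 4 (peak Bolt at position 3): ranking walks positions 3-2-1-4, expanding outward from the peak — single-peaked.
Group 5 (peak Bolt at position 3): ranking walks positions 3-4-2-1, expanding outward from the peak — single-peaked.
Group 2 violates single-peakedness, so the profile is not single-peaked on this axis.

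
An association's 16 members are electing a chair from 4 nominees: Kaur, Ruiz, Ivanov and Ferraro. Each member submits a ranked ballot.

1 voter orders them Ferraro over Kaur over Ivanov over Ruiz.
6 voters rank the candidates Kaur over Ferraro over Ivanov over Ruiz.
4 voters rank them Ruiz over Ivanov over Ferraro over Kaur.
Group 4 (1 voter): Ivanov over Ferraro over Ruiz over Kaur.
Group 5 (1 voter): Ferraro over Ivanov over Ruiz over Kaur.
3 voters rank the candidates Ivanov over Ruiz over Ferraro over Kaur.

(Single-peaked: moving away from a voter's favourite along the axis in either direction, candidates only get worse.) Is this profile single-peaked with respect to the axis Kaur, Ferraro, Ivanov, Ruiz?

Axis positions: Kaur=1, Ferraro=2, Ivanov=3, Ruiz=4.
Group 1 (peak Ferraro at position 2): ranking walks positions 2-1-3-4, expanding outward from the peak — single-peaked.
Group 2 (peak Kaur at position 1): ranking walks positions 1-2-3-4, expanding outward from the peak — single-peaked.
Group 3 (peak Ruiz at position 4): ranking walks positions 4-3-2-1, expanding outward from the peak — single-peaked.
Group 4 (peak Ivanov at position 3): ranking walks positions 3-2-4-1, expanding outward from the peak — single-peaked.
Group 5 (peak Ferraro at position 2): ranking walks positions 2-3-4-1, expanding outward from the peak — single-peaked.
Group 6 (peak Ivanov at position 3): ranking walks positions 3-4-2-1, expanding outward from the peak — single-peaked.
Every ranking is single-peaked on this axis.

yes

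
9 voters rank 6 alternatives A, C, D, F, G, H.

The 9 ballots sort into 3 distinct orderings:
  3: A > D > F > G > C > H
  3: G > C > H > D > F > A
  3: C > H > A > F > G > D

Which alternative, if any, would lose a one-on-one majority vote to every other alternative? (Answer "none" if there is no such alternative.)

none

Pairwise majorities:
A vs C: A preferred on 3 ballots; C wins 6–3.
A–D: A 6–3.
A vs F: 3+3 = 6 for A, 3 for F — A by 6–3.
A vs G: A wins 6–3.
A vs H: H wins 6–3.
C–D: C 6–3.
C vs F: C wins 6–3.
C vs G: C preferred on 3 ballots; G wins 6–3.
C vs H: C is ranked higher on 3+3+3 = 9 ballots, H on 0. C wins 9–0.
D vs F: 6 to 3, D.
D vs G: 3 for D, 6 for G — G by 6–3.
D vs H: 3 to 6, H.
F–G: F 6–3.
F vs H: 3 for F, 6 for H — H by 6–3.
G–H: G 6–3.
Every alternative wins at least one matchup (A beats D; C beats A; D beats F; F beats G; G beats C; H beats A), so there is no Condorcet loser.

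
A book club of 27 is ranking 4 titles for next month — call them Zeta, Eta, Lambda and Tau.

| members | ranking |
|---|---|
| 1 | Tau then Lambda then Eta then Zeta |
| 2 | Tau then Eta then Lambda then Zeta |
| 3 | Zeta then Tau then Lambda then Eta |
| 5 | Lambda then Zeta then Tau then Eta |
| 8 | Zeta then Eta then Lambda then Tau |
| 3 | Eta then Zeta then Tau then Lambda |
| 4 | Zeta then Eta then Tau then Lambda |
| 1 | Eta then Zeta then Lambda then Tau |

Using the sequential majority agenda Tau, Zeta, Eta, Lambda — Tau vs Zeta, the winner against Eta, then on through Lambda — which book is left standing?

Round 1: Tau vs Zeta — 3–24, Zeta advances.
Round 2: Zeta vs Eta — 20–7, Zeta advances.
Round 3: Zeta vs Lambda — 19–8, Zeta advances.
The agenda winner is Zeta.

Zeta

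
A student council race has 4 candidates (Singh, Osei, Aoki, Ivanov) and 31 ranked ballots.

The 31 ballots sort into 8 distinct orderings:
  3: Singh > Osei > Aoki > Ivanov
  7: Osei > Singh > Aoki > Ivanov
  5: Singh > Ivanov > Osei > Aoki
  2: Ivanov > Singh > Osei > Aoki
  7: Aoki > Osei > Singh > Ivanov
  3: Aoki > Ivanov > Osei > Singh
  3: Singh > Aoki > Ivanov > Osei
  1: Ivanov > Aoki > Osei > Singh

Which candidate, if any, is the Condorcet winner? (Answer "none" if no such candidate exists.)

Osei

Check each pair by majority over 31 ballots:
Singh–Osei: Osei 18–13.
Singh vs Aoki: Singh preferred on 3+7+5+2+3 = 20 ballots; Singh wins 20–11.
Singh–Ivanov: Singh 25–6.
Osei vs Aoki: Osei wins 17–14.
Osei vs Ivanov: 3+7+7 = 17 for Osei, 14 for Ivanov — Osei by 17–14.
Aoki vs Ivanov: Aoki is ranked higher on 3+7+7+3+3 = 23 ballots, Ivanov on 8. Aoki wins 23–8.
Osei wins every pairwise contest, so Osei is the Condorcet winner.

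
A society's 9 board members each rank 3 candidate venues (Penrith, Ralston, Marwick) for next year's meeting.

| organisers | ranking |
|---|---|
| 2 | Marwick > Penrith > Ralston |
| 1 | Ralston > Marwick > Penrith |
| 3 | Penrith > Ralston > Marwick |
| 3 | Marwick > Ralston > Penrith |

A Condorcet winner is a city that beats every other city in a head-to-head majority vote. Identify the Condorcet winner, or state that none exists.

Marwick

Head-to-head results (9 organisers):
Penrith vs Ralston: Penrith preferred on 2+3 = 5 ballots; Penrith wins 5–4.
Penrith vs Marwick: 3 to 6, Marwick.
Ralston vs Marwick: Ralston is ranked higher on 1+3 = 4 ballots, Marwick on 5. Marwick wins 5–4.
Marwick beats each of Penrith, Ralston — Marwick is the Condorcet winner.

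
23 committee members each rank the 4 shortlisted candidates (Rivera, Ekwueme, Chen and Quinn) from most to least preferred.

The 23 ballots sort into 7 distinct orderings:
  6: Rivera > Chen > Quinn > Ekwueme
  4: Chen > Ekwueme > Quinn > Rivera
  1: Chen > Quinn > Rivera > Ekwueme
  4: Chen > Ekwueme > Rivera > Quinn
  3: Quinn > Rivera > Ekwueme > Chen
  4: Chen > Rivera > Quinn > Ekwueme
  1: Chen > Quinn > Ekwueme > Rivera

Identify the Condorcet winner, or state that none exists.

Chen

Pairwise majorities:
Rivera vs Ekwueme: Rivera wins 14–9.
Rivera vs Chen: 6+3 = 9 for Rivera, 14 for Chen — Chen by 14–9.
Rivera vs Quinn: 14 to 9, Rivera.
Ekwueme vs Chen: Ekwueme is ranked higher on 3 ballots, Chen on 20. Chen wins 20–3.
Ekwueme vs Quinn: Ekwueme preferred on 4+4 = 8 ballots; Quinn wins 15–8.
Chen vs Quinn: Chen, 20–3.
Chen wins every pairwise contest, so Chen is the Condorcet winner.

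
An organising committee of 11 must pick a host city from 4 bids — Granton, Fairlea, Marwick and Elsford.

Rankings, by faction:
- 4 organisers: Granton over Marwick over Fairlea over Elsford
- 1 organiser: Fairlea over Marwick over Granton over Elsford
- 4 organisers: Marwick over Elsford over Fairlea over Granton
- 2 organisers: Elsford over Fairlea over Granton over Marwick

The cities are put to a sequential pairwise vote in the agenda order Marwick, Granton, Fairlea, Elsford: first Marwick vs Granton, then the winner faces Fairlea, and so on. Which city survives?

Elsford

Round 1: Marwick vs Granton — 5–6, Granton advances.
Round 2: Granton vs Fairlea — 4–7, Fairlea advances.
Round 3: Fairlea vs Elsford — 5–6, Elsford advances.
Elsford survives the agenda.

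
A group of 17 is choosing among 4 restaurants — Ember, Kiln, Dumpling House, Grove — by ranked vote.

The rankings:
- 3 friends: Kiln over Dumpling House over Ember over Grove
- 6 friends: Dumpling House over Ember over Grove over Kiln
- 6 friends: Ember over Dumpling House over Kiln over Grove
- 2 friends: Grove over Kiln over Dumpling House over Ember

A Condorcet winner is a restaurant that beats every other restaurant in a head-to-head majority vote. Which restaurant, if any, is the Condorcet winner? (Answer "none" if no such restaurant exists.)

Dumpling House

Pairwise majorities:
Ember vs Kiln: 12 to 5, Ember.
Ember vs Dumpling House: Ember is ranked higher on 6 ballots, Dumpling House on 11. Dumpling House wins 11–6.
Ember vs Grove: Ember is ranked higher on 3+6+6 = 15 ballots, Grove on 2. Ember wins 15–2.
Kiln vs Dumpling House: 3+2 = 5 for Kiln, 12 for Dumpling House — Dumpling House by 12–5.
Kiln vs Grove: 3+6 = 9 for Kiln, 8 for Grove — Kiln by 9–8.
Dumpling House vs Grove: 15 to 2, Dumpling House.
Dumpling House defeats every rival head-to-head and is the Condorcet winner.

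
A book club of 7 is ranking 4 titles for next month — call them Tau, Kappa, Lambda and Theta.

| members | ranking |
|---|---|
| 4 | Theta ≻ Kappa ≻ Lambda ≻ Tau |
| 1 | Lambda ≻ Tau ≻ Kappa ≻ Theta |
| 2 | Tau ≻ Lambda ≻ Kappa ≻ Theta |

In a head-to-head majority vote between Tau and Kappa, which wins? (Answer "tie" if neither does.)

Kappa

Ballots ranking Tau above Kappa: 1 + 2 = 3.
Ballots ranking Kappa above Tau: 7 − 3 = 4.
Kappa wins the head-to-head 4–3.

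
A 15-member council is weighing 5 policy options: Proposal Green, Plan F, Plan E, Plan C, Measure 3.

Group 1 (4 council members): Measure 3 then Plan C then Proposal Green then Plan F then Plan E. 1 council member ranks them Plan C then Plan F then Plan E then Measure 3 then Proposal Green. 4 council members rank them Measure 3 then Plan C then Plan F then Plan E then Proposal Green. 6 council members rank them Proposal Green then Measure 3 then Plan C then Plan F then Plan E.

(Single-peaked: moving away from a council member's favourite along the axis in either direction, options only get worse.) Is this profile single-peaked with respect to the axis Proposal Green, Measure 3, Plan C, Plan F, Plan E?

yes

Axis positions: Proposal Green=1, Measure 3=2, Plan C=3, Plan F=4, Plan E=5.
Group 1 (peak Measure 3 at position 2): ranking walks positions 2-3-1-4-5, expanding outward from the peak — single-peaked.
Group 2 (peak Plan C at position 3): ranking walks positions 3-4-5-2-1, expanding outward from the peak — single-peaked.
Group 3 (peak Measure 3 at position 2): ranking walks positions 2-3-4-5-1, expanding outward from the peak — single-peaked.
Group 4 (peak Proposal Green at position 1): ranking walks positions 1-2-3-4-5, expanding outward from the peak — single-peaked.
Every ranking is single-peaked on this axis.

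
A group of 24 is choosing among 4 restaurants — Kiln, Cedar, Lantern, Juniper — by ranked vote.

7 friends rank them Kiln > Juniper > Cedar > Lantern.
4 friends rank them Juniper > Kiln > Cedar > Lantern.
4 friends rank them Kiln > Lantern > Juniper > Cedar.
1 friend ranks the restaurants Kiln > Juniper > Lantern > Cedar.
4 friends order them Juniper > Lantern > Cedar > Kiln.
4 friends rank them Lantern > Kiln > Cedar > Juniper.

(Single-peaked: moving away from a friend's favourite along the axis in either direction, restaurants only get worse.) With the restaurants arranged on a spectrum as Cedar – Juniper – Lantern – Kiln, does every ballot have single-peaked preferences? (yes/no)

Axis positions: Cedar=1, Juniper=2, Lantern=3, Kiln=4.
Cluster 1: ranking walks positions 4-2-1-3; Juniper is ranked above Lantern even though Lantern lies between Juniper and the peak Kiln on the axis — preferences dip and rise again. Not single-peaked.
Cluster 2: ranking walks positions 2-4-1-3; Kiln is ranked above Lantern even though Lantern lies between Kiln and the peak Juniper on the axis — preferences dip and rise again. Not single-peaked.
Cluster 3 (peak Kiln at position 4): ranking walks positions 4-3-2-1, expanding outward from the peak — single-peaked.
Cluster 4: ranking walks positions 4-2-3-1; Juniper is ranked above Lantern even though Lantern lies between Juniper and the peak Kiln on the axis — preferences dip and rise again. Not single-peaked.
Cluster 5 (peak Juniper at position 2): ranking walks positions 2-3-1-4, expanding outward from the peak — single-peaked.
Cluster 6: ranking walks positions 3-4-1-2; Cedar is ranked above Juniper even though Juniper lies between Cedar and the peak Lantern on the axis — preferences dip and rise again. Not single-peaked.
Cluster 1 violates single-peakedness, so the profile is not single-peaked on this axis.

no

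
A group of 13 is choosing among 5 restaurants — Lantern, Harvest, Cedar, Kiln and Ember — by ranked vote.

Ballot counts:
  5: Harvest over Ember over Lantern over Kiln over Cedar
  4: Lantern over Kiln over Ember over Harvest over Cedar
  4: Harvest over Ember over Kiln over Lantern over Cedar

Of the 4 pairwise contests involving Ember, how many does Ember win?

Ember against each rival (13 friends):
Ember vs Lantern: 9 to 4, Ember.
Ember vs Harvest: Harvest, 9–4.
Ember–Cedar: Ember 13–0.
Ember–Kiln: Ember 9–4.
Ember beats Lantern, Cedar, Kiln; loses to Harvest — 3 pairwise wins.

3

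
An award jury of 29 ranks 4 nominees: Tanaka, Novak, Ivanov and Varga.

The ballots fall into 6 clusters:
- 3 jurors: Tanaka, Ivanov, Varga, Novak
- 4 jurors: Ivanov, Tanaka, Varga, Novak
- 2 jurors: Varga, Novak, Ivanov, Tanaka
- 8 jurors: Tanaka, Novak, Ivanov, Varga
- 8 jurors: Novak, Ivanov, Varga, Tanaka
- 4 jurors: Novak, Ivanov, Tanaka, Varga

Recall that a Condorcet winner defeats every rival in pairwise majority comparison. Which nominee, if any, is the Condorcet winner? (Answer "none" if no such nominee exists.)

Head-to-head results (29 jurors):
Tanaka vs Novak: Tanaka wins 15–14.
Tanaka–Ivanov: Ivanov 18–11.
Tanaka–Varga: Tanaka 19–10.
Novak vs Ivanov: Novak, 22–7.
Novak vs Varga: Novak wins 20–9.
Ivanov–Varga: Ivanov 27–2.
Each nominee drops at least one matchup (Tanaka loses to Ivanov; Novak loses to Tanaka; Ivanov loses to Novak; Varga loses to Tanaka); the cycle Tanaka beats Novak beats Ivanov beats Tanaka rules out a Condorcet winner.

none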